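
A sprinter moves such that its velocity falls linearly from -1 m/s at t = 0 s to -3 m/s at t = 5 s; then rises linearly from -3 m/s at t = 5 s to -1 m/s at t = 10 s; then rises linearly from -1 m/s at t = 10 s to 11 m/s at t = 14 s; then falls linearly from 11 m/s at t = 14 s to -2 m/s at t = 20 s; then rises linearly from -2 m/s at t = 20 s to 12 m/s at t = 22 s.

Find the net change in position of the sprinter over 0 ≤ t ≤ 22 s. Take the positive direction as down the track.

Net displacement equals the area under the velocity-time graph (areas below the axis count negative).
0–5 s: ½(-1 + -3)(5) = -10 m
5–10 s: ½(-3 + -1)(5) = -10 m
10–14 s: ½(-1 + 11)(4) = 20 m
14–20 s: ½(11 + -2)(6) = 27 m
20–22 s: ½(-2 + 12)(2) = 10 m
Net displacement = 37 m

37 m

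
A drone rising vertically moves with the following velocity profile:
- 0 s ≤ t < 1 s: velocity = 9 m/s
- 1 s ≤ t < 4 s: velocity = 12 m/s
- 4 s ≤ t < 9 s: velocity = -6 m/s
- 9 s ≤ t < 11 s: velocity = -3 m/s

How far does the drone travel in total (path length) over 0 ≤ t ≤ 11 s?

Distance (not displacement) is the total path length: add the absolute areas under v-t.
0–1 s: |9| × 1 = 9 m
1–4 s: |12| × 3 = 36 m
4–9 s: |-6| × 5 = 30 m
9–11 s: |-3| × 2 = 6 m
Total distance = 81 m

81 m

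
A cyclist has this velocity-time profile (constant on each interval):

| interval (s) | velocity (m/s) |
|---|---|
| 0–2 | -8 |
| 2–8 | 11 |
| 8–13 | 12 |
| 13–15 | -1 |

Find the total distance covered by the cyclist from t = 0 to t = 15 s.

144 m

Distance (not displacement) is the total path length: add the absolute areas under v-t.
0–2 s: |-8| × 2 = 16 m
2–8 s: |11| × 6 = 66 m
8–13 s: |12| × 5 = 60 m
13–15 s: |-1| × 2 = 2 m
Total distance = 144 m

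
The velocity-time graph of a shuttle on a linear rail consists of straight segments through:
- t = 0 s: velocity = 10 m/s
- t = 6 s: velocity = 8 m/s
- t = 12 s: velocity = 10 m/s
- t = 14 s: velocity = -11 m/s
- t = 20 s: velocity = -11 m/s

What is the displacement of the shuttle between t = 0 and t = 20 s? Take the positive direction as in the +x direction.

Displacement is the signed area under the v-t curve.
0–6 s: ½(10 + 8)(6) = 54 m
6–12 s: ½(8 + 10)(6) = 54 m
12–14 s: ½(10 + -11)(2) = -1 m
14–20 s: -11 × 6 = -66 m
Net displacement = 41 m

41 m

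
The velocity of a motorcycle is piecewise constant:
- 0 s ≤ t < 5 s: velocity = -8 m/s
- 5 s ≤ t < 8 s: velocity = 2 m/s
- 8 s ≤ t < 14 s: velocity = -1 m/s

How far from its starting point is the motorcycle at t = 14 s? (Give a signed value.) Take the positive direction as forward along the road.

-40 m

Net displacement equals the area under the velocity-time graph (areas below the axis count negative).
0–5 s: -8 × 5 = -40 m
5–8 s: 2 × 3 = 6 m
8–14 s: -1 × 6 = -6 m
Net displacement = -40 m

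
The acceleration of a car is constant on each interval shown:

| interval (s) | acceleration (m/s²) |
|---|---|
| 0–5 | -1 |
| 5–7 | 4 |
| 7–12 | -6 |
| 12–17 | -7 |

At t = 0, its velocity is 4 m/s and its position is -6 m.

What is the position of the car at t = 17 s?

On each constant-a segment, Δv = aΔt and Δx = v₀Δt + ½aΔt²; chain segment to segment.
0–5 s: v starts 4 m/s; Δx = 4·5 + ½·-1·5² = 7.5 m; v ends -1 m/s.
5–7 s: v starts -1 m/s; Δx = -1·2 + ½·4·2² = 6 m; v ends 7 m/s.
7–12 s: v starts 7 m/s; Δx = 7·5 + ½·-6·5² = -40 m; v ends -23 m/s.
12–17 s: v starts -23 m/s; Δx = -23·5 + ½·-7·5² = -202.5 m; v ends -58 m/s.
x(17) = -6 + Σ Δx = -235 m.

-235 m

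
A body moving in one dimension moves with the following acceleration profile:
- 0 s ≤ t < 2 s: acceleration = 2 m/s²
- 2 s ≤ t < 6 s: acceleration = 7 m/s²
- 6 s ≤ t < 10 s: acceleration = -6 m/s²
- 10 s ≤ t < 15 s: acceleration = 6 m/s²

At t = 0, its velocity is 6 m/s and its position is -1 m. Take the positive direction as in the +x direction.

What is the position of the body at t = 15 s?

On each constant-a segment, Δv = aΔt and Δx = v₀Δt + ½aΔt²; chain segment to segment.
0–2 s: v starts 6 m/s; Δx = 6·2 + ½·2·2² = 16 m; v ends 10 m/s.
2–6 s: v starts 10 m/s; Δx = 10·4 + ½·7·4² = 96 m; v ends 38 m/s.
6–10 s: v starts 38 m/s; Δx = 38·4 + ½·-6·4² = 104 m; v ends 14 m/s.
10–15 s: v starts 14 m/s; Δx = 14·5 + ½·6·5² = 145 m; v ends 44 m/s.
x(15) = -1 + Σ Δx = 360 m.

360 m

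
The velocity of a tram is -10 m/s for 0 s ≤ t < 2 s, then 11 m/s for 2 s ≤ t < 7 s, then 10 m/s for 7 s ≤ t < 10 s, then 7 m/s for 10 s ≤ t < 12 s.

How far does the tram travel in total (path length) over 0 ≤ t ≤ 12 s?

Total distance travelled is ∫|v| dt — sum the magnitudes of each area piece.
0–2 s: |-10| × 2 = 20 m
2–7 s: |11| × 5 = 55 m
7–10 s: |10| × 3 = 30 m
10–12 s: |7| × 2 = 14 m
Total distance = 119 m

119 m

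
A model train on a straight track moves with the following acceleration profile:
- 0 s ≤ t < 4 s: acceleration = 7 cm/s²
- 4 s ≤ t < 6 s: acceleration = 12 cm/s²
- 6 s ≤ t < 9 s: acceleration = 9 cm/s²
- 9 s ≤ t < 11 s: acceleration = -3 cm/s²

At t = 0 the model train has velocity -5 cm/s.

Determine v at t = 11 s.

68 cm/s

Δv equals the area under the a-t graph; then v = v₀ + Δv.
0–4 s: 7 × 4 = 28 cm/s
4–6 s: 12 × 2 = 24 cm/s
6–9 s: 9 × 3 = 27 cm/s
9–11 s: -3 × 2 = -6 cm/s
Δv = 73 cm/s, so v(11) = -5 + (73) = 68 cm/s.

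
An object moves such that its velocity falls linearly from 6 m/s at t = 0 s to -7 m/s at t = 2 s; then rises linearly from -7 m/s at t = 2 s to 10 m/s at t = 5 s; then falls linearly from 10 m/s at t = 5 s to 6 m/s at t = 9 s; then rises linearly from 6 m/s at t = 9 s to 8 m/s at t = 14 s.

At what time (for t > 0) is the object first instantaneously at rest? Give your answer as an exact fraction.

v changes sign on 0–2 s (from 6 to -7); the graph is linear there, so v = 0 at t = 0 + (-6)·(2 − 0)/(-7 − 6) = 12/13 s.

t = 12/13 s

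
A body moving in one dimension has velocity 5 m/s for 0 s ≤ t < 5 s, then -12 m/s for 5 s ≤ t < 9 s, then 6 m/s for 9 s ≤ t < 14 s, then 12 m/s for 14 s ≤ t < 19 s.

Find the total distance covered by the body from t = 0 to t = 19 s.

163 m

Total distance travelled is ∫|v| dt — sum the magnitudes of each area piece.
0–5 s: |5| × 5 = 25 m
5–9 s: |-12| × 4 = 48 m
9–14 s: |6| × 5 = 30 m
14–19 s: |12| × 5 = 60 m
Total distance = 163 m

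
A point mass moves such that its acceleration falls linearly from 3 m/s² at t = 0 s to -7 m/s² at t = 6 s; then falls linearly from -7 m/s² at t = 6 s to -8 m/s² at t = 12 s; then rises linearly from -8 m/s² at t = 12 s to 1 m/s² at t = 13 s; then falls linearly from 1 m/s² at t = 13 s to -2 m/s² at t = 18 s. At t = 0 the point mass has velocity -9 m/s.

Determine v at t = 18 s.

Δv equals the area under the a-t graph; then v = v₀ + Δv.
0–6 s: ½(3 + -7)(6) = -12 m/s
6–12 s: ½(-7 + -8)(6) = -45 m/s
12–13 s: ½(-8 + 1)(1) = -3.5 m/s
13–18 s: ½(1 + -2)(5) = -2.5 m/s
Δv = -63 m/s, so v(18) = -9 + (-63) = -72 m/s.

-72 m/s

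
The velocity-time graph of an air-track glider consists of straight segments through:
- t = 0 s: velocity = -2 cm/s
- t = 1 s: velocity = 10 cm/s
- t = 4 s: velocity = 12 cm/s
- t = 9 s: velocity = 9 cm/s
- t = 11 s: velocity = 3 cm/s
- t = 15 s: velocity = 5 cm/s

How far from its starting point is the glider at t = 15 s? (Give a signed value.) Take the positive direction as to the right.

117.5 cm

Net displacement equals the area under the velocity-time graph (areas below the axis count negative).
0–1 s: ½(-2 + 10)(1) = 4 cm
1–4 s: ½(10 + 12)(3) = 33 cm
4–9 s: ½(12 + 9)(5) = 52.5 cm
9–11 s: ½(9 + 3)(2) = 12 cm
11–15 s: ½(3 + 5)(4) = 16 cm
Net displacement = 117.5 cm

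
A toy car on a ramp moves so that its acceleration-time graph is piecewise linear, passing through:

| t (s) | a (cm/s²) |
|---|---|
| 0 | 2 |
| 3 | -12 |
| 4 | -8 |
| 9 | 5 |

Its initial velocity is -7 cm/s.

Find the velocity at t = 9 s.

Δv equals the area under the a-t graph; then v = v₀ + Δv.
0–3 s: ½(2 + -12)(3) = -15 cm/s
3–4 s: ½(-12 + -8)(1) = -10 cm/s
4–9 s: ½(-8 + 5)(5) = -7.5 cm/s
Δv = -32.5 cm/s, so v(9) = -7 + (-32.5) = -39.5 cm/s.

-39.5 cm/s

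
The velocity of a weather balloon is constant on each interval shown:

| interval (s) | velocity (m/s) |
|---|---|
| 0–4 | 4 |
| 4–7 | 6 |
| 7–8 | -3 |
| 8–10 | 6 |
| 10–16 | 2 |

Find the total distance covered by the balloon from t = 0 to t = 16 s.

Distance (not displacement) is the total path length: add the absolute areas under v-t.
0–4 s: |4| × 4 = 16 m
4–7 s: |6| × 3 = 18 m
7–8 s: |-3| × 1 = 3 m
8–10 s: |6| × 2 = 12 m
10–16 s: |2| × 6 = 12 m
Total distance = 61 m

61 m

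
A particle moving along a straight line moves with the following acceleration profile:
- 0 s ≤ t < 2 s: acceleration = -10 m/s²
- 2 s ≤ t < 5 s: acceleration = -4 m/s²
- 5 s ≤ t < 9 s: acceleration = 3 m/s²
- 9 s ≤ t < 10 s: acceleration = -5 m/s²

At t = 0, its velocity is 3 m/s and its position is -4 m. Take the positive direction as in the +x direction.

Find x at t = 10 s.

On each constant-a segment, Δv = aΔt and Δx = v₀Δt + ½aΔt²; chain segment to segment.
0–2 s: v starts 3 m/s; Δx = 3·2 + ½·-10·2² = -14 m; v ends -17 m/s.
2–5 s: v starts -17 m/s; Δx = -17·3 + ½·-4·3² = -69 m; v ends -29 m/s.
5–9 s: v starts -29 m/s; Δx = -29·4 + ½·3·4² = -92 m; v ends -17 m/s.
9–10 s: v starts -17 m/s; Δx = -17·1 + ½·-5·1² = -19.5 m; v ends -22 m/s.
x(10) = -4 + Σ Δx = -198.5 m.

-198.5 m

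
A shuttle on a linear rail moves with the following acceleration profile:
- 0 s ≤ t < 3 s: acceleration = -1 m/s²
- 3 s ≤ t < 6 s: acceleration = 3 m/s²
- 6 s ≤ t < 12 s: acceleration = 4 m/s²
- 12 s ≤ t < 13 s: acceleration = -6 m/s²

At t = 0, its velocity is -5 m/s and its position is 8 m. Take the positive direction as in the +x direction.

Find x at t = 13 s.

78 m

On each constant-a segment, Δv = aΔt and Δx = v₀Δt + ½aΔt²; chain segment to segment.
0–3 s: v starts -5 m/s; Δx = -5·3 + ½·-1·3² = -19.5 m; v ends -8 m/s.
3–6 s: v starts -8 m/s; Δx = -8·3 + ½·3·3² = -10.5 m; v ends 1 m/s.
6–12 s: v starts 1 m/s; Δx = 1·6 + ½·4·6² = 78 m; v ends 25 m/s.
12–13 s: v starts 25 m/s; Δx = 25·1 + ½·-6·1² = 22 m; v ends 19 m/s.
x(13) = 8 + Σ Δx = 78 m.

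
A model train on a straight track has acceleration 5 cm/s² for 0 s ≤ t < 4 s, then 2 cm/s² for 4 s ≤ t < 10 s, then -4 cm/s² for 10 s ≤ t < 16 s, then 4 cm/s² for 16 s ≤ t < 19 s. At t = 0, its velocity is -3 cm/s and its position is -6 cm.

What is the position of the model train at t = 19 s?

295 cm

On each constant-a segment, Δv = aΔt and Δx = v₀Δt + ½aΔt²; chain segment to segment.
0–4 s: v starts -3 cm/s; Δx = -3·4 + ½·5·4² = 28 cm; v ends 17 cm/s.
4–10 s: v starts 17 cm/s; Δx = 17·6 + ½·2·6² = 138 cm; v ends 29 cm/s.
10–16 s: v starts 29 cm/s; Δx = 29·6 + ½·-4·6² = 102 cm; v ends 5 cm/s.
16–19 s: v starts 5 cm/s; Δx = 5·3 + ½·4·3² = 33 cm; v ends 17 cm/s.
x(19) = -6 + Σ Δx = 295 cm.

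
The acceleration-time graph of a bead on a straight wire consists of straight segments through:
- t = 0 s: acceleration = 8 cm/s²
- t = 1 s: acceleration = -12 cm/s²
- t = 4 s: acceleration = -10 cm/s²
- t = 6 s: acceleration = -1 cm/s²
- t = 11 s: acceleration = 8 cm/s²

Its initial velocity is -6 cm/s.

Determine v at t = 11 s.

Δv equals the area under the a-t graph; then v = v₀ + Δv.
0–1 s: ½(8 + -12)(1) = -2 cm/s
1–4 s: ½(-12 + -10)(3) = -33 cm/s
4–6 s: ½(-10 + -1)(2) = -11 cm/s
6–11 s: ½(-1 + 8)(5) = 17.5 cm/s
Δv = -28.5 cm/s, so v(11) = -6 + (-28.5) = -34.5 cm/s.

-34.5 cm/s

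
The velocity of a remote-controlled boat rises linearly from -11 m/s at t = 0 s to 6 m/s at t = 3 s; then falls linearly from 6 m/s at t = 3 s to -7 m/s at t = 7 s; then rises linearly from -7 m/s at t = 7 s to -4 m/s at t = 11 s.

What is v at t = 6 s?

-3.75 m/s

On 3–7 s the graph is linear from 6 to -7 m/s: v(6) = 6 + (-7 − 6)·(6 − 3)/(7 − 3) = -3.75 m/s.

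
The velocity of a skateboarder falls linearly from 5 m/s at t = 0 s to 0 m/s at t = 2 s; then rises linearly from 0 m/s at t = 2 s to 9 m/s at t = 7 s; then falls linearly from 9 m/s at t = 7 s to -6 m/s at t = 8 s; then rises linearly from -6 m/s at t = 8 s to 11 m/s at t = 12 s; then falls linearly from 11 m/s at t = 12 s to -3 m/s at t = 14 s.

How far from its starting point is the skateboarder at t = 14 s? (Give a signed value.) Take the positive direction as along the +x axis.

47 m

Displacement is the signed area under the v-t curve.
0–2 s: ½(5 + 0)(2) = 5 m
2–7 s: ½(0 + 9)(5) = 22.5 m
7–8 s: ½(9 + -6)(1) = 1.5 m
8–12 s: ½(-6 + 11)(4) = 10 m
12–14 s: ½(11 + -3)(2) = 8 m
Net displacement = 47 m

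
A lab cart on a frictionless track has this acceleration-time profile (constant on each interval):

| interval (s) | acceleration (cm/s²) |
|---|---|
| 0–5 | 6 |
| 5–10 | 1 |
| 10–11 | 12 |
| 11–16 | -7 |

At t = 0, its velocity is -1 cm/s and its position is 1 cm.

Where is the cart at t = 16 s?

411 cm

On each constant-a segment, Δv = aΔt and Δx = v₀Δt + ½aΔt²; chain segment to segment.
0–5 s: v starts -1 cm/s; Δx = -1·5 + ½·6·5² = 70 cm; v ends 29 cm/s.
5–10 s: v starts 29 cm/s; Δx = 29·5 + ½·1·5² = 157.5 cm; v ends 34 cm/s.
10–11 s: v starts 34 cm/s; Δx = 34·1 + ½·12·1² = 40 cm; v ends 46 cm/s.
11–16 s: v starts 46 cm/s; Δx = 46·5 + ½·-7·5² = 142.5 cm; v ends 11 cm/s.
x(16) = 1 + Σ Δx = 411 cm.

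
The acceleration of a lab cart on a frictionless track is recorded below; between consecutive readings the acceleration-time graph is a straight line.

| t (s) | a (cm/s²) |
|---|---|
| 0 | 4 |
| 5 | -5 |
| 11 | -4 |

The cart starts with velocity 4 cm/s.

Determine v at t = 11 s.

-25.5 cm/s

Δv equals the area under the a-t graph; then v = v₀ + Δv.
0–5 s: ½(4 + -5)(5) = -2.5 cm/s
5–11 s: ½(-5 + -4)(6) = -27 cm/s
Δv = -29.5 cm/s, so v(11) = 4 + (-29.5) = -25.5 cm/s.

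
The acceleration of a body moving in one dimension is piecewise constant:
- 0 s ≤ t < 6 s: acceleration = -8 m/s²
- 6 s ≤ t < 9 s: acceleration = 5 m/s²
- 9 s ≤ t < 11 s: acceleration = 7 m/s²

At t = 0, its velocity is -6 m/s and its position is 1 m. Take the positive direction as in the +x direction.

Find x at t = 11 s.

On each constant-a segment, Δv = aΔt and Δx = v₀Δt + ½aΔt²; chain segment to segment.
0–6 s: v starts -6 m/s; Δx = -6·6 + ½·-8·6² = -180 m; v ends -54 m/s.
6–9 s: v starts -54 m/s; Δx = -54·3 + ½·5·3² = -139.5 m; v ends -39 m/s.
9–11 s: v starts -39 m/s; Δx = -39·2 + ½·7·2² = -64 m; v ends -25 m/s.
x(11) = 1 + Σ Δx = -382.5 m.

-382.5 m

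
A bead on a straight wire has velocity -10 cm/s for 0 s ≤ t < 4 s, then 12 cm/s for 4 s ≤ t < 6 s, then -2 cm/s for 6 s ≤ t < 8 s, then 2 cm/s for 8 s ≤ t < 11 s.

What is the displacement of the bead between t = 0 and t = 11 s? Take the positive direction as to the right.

-14 cm

Displacement is the signed area under the v-t curve.
0–4 s: -10 × 4 = -40 cm
4–6 s: 12 × 2 = 24 cm
6–8 s: -2 × 2 = -4 cm
8–11 s: 2 × 3 = 6 cm
Net displacement = -14 cm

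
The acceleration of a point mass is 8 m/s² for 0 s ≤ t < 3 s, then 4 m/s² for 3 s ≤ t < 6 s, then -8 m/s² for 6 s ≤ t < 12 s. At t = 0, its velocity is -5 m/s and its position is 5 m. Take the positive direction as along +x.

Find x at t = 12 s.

On each constant-a segment, Δv = aΔt and Δx = v₀Δt + ½aΔt²; chain segment to segment.
0–3 s: v starts -5 m/s; Δx = -5·3 + ½·8·3² = 21 m; v ends 19 m/s.
3–6 s: v starts 19 m/s; Δx = 19·3 + ½·4·3² = 75 m; v ends 31 m/s.
6–12 s: v starts 31 m/s; Δx = 31·6 + ½·-8·6² = 42 m; v ends -17 m/s.
x(12) = 5 + Σ Δx = 143 m.

143 m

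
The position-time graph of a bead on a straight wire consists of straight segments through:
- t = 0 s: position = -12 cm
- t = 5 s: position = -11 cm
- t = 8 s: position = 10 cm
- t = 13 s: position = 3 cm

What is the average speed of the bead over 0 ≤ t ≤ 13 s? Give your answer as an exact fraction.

Average speed = (total path length)/(elapsed time); on a piecewise-linear x-t graph the path length is Σ|Δx|.
0–5 s: |Δx| = |-11 − -12| = 1 cm
5–8 s: |Δx| = |10 − -11| = 21 cm
8–13 s: |Δx| = |3 − 10| = 7 cm
Total path = 29 cm; average speed = 29/13 = 29/13 cm/s.

29/13 cm/s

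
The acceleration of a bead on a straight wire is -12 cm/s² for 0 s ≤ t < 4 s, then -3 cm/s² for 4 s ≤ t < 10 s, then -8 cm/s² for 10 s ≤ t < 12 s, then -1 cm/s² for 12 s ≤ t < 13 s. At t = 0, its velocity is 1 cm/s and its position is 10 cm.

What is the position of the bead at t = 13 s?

On each constant-a segment, Δv = aΔt and Δx = v₀Δt + ½aΔt²; chain segment to segment.
0–4 s: v starts 1 cm/s; Δx = 1·4 + ½·-12·4² = -92 cm; v ends -47 cm/s.
4–10 s: v starts -47 cm/s; Δx = -47·6 + ½·-3·6² = -336 cm; v ends -65 cm/s.
10–12 s: v starts -65 cm/s; Δx = -65·2 + ½·-8·2² = -146 cm; v ends -81 cm/s.
12–13 s: v starts -81 cm/s; Δx = -81·1 + ½·-1·1² = -81.5 cm; v ends -82 cm/s.
x(13) = 10 + Σ Δx = -645.5 cm.

-645.5 cm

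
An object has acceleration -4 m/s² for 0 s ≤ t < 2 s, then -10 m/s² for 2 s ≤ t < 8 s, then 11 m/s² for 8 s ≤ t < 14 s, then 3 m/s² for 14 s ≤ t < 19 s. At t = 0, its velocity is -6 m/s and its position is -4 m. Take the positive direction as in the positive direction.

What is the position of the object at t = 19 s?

On each constant-a segment, Δv = aΔt and Δx = v₀Δt + ½aΔt²; chain segment to segment.
0–2 s: v starts -6 m/s; Δx = -6·2 + ½·-4·2² = -20 m; v ends -14 m/s.
2–8 s: v starts -14 m/s; Δx = -14·6 + ½·-10·6² = -264 m; v ends -74 m/s.
8–14 s: v starts -74 m/s; Δx = -74·6 + ½·11·6² = -246 m; v ends -8 m/s.
14–19 s: v starts -8 m/s; Δx = -8·5 + ½·3·5² = -2.5 m; v ends 7 m/s.
x(19) = -4 + Σ Δx = -536.5 m.

-536.5 m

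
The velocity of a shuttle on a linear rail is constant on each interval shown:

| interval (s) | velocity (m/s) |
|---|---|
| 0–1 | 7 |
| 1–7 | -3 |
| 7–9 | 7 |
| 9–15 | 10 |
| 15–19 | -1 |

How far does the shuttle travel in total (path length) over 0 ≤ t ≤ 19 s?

Total distance travelled is ∫|v| dt — sum the magnitudes of each area piece.
0–1 s: |7| × 1 = 7 m
1–7 s: |-3| × 6 = 18 m
7–9 s: |7| × 2 = 14 m
9–15 s: |10| × 6 = 60 m
15–19 s: |-1| × 4 = 4 m
Total distance = 103 m

103 m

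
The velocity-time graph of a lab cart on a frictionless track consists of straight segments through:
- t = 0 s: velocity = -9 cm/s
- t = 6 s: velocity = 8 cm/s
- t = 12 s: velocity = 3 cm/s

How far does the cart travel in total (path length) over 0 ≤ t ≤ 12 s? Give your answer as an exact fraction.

Total distance travelled is ∫|v| dt — sum the magnitudes of each area piece.
0–6 s: v = 0 at t = 54/17 s; triangle areas 243/17 + 192/17 = 435/17 cm
6–12 s: |½(8 + 3)(6)| = 33 cm
Total distance = 996/17 cm

996/17 cm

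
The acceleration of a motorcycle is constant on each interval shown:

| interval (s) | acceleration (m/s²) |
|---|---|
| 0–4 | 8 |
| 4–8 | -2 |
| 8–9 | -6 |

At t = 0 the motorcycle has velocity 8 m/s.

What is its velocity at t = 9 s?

26 m/s

Δv equals the area under the a-t graph; then v = v₀ + Δv.
0–4 s: 8 × 4 = 32 m/s
4–8 s: -2 × 4 = -8 m/s
8–9 s: -6 × 1 = -6 m/s
Δv = 18 m/s, so v(9) = 8 + (18) = 26 m/s.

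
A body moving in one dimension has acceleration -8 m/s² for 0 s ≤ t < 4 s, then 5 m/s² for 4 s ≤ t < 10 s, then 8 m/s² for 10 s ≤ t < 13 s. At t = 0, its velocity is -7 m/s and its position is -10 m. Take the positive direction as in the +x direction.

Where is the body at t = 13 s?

-237 m

On each constant-a segment, Δv = aΔt and Δx = v₀Δt + ½aΔt²; chain segment to segment.
0–4 s: v starts -7 m/s; Δx = -7·4 + ½·-8·4² = -92 m; v ends -39 m/s.
4–10 s: v starts -39 m/s; Δx = -39·6 + ½·5·6² = -144 m; v ends -9 m/s.
10–13 s: v starts -9 m/s; Δx = -9·3 + ½·8·3² = 9 m; v ends 15 m/s.
x(13) = -10 + Σ Δx = -237 m.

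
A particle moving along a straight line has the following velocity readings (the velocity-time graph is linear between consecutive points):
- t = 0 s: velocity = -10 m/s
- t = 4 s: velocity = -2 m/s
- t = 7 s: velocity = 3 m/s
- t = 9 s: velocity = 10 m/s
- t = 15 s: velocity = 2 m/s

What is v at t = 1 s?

On 0–4 s the graph is linear from -10 to -2 m/s: v(1) = -10 + (-2 − -10)·(1 − 0)/(4 − 0) = -8 m/s.

-8 m/s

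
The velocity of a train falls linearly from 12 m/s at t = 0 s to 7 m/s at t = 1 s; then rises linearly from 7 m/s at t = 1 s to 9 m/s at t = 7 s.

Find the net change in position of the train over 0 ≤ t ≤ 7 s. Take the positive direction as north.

57.5 m

Displacement is the signed area under the v-t curve.
0–1 s: ½(12 + 7)(1) = 9.5 m
1–7 s: ½(7 + 9)(6) = 48 m
Net displacement = 57.5 m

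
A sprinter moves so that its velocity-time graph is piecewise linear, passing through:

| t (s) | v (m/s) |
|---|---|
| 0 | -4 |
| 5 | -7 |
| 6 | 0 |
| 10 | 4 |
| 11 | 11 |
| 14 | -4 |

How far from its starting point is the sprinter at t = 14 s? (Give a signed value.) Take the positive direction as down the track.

Net displacement equals the area under the velocity-time graph (areas below the axis count negative).
0–5 s: ½(-4 + -7)(5) = -27.5 m
5–6 s: ½(-7 + 0)(1) = -3.5 m
6–10 s: ½(0 + 4)(4) = 8 m
10–11 s: ½(4 + 11)(1) = 7.5 m
11–14 s: ½(11 + -4)(3) = 10.5 m
Net displacement = -5 m

-5 m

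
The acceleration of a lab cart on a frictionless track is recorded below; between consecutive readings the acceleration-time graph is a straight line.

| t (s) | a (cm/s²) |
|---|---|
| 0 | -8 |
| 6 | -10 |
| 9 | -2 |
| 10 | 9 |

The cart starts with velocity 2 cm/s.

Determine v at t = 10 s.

Δv equals the area under the a-t graph; then v = v₀ + Δv.
0–6 s: ½(-8 + -10)(6) = -54 cm/s
6–9 s: ½(-10 + -2)(3) = -18 cm/s
9–10 s: ½(-2 + 9)(1) = 3.5 cm/s
Δv = -68.5 cm/s, so v(10) = 2 + (-68.5) = -66.5 cm/s.

-66.5 cm/s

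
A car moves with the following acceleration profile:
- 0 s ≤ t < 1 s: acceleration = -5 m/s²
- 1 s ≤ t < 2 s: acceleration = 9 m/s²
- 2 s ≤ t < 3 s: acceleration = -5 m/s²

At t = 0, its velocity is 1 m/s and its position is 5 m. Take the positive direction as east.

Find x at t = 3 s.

6.5 m

On each constant-a segment, Δv = aΔt and Δx = v₀Δt + ½aΔt²; chain segment to segment.
0–1 s: v starts 1 m/s; Δx = 1·1 + ½·-5·1² = -1.5 m; v ends -4 m/s.
1–2 s: v starts -4 m/s; Δx = -4·1 + ½·9·1² = 0.5 m; v ends 5 m/s.
2–3 s: v starts 5 m/s; Δx = 5·1 + ½·-5·1² = 2.5 m; v ends 0 m/s.
x(3) = 5 + Σ Δx = 6.5 m.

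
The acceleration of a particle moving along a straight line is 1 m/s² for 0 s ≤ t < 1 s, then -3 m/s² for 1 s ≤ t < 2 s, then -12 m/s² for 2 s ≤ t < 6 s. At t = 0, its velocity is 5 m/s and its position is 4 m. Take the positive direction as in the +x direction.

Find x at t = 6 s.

-70 m

On each constant-a segment, Δv = aΔt and Δx = v₀Δt + ½aΔt²; chain segment to segment.
0–1 s: v starts 5 m/s; Δx = 5·1 + ½·1·1² = 5.5 m; v ends 6 m/s.
1–2 s: v starts 6 m/s; Δx = 6·1 + ½·-3·1² = 4.5 m; v ends 3 m/s.
2–6 s: v starts 3 m/s; Δx = 3·4 + ½·-12·4² = -84 m; v ends -45 m/s.
x(6) = 4 + Σ Δx = -70 m.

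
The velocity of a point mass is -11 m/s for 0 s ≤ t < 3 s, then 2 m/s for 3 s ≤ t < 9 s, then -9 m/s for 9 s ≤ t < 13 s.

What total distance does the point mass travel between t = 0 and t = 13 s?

81 m

Distance (not displacement) is the total path length: add the absolute areas under v-t.
0–3 s: |-11| × 3 = 33 m
3–9 s: |2| × 6 = 12 m
9–13 s: |-9| × 4 = 36 m
Total distance = 81 m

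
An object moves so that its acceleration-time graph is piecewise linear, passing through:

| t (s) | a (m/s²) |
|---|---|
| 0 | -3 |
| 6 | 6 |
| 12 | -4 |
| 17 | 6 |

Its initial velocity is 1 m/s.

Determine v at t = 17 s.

21 m/s

Δv equals the area under the a-t graph; then v = v₀ + Δv.
0–6 s: ½(-3 + 6)(6) = 9 m/s
6–12 s: ½(6 + -4)(6) = 6 m/s
12–17 s: ½(-4 + 6)(5) = 5 m/s
Δv = 20 m/s, so v(17) = 1 + (20) = 21 m/s.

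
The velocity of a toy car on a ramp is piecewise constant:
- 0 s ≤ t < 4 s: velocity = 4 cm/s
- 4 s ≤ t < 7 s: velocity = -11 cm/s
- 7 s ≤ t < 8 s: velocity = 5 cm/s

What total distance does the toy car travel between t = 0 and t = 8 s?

Total distance travelled is ∫|v| dt — sum the magnitudes of each area piece.
0–4 s: |4| × 4 = 16 cm
4–7 s: |-11| × 3 = 33 cm
7–8 s: |5| × 1 = 5 cm
Total distance = 54 cm

54 cm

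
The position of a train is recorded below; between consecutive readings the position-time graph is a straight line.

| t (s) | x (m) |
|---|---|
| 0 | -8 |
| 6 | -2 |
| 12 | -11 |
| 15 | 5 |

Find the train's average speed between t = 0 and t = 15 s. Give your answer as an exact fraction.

31/15 m/s

Average speed = (total path length)/(elapsed time); on a piecewise-linear x-t graph the path length is Σ|Δx|.
0–6 s: |Δx| = |-2 − -8| = 6 m
6–12 s: |Δx| = |-11 − -2| = 9 m
12–15 s: |Δx| = |5 − -11| = 16 m
Total path = 31 m; average speed = 31/15 = 31/15 m/s.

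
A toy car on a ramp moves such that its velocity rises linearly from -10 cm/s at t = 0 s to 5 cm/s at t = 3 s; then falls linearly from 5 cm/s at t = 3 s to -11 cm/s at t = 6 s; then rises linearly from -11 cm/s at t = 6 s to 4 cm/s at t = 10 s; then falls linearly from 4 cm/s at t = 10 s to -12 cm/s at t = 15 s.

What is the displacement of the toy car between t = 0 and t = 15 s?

Displacement is the signed area under the v-t curve.
0–3 s: ½(-10 + 5)(3) = -7.5 cm
3–6 s: ½(5 + -11)(3) = -9 cm
6–10 s: ½(-11 + 4)(4) = -14 cm
10–15 s: ½(4 + -12)(5) = -20 cm
Net displacement = -50.5 cm

-50.5 cm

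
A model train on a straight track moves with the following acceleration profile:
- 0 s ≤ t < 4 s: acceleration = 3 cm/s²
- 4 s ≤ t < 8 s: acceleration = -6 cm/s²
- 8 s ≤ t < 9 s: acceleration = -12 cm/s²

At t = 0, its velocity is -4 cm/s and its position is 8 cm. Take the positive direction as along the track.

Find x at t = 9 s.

-22 cm

On each constant-a segment, Δv = aΔt and Δx = v₀Δt + ½aΔt²; chain segment to segment.
0–4 s: v starts -4 cm/s; Δx = -4·4 + ½·3·4² = 8 cm; v ends 8 cm/s.
4–8 s: v starts 8 cm/s; Δx = 8·4 + ½·-6·4² = -16 cm; v ends -16 cm/s.
8–9 s: v starts -16 cm/s; Δx = -16·1 + ½·-12·1² = -22 cm; v ends -28 cm/s.
x(9) = 8 + Σ Δx = -22 cm.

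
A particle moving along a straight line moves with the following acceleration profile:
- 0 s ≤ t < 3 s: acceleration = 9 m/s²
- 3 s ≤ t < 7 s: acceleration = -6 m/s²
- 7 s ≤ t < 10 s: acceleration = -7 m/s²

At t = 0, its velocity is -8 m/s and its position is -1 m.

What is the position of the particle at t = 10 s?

-3 m

On each constant-a segment, Δv = aΔt and Δx = v₀Δt + ½aΔt²; chain segment to segment.
0–3 s: v starts -8 m/s; Δx = -8·3 + ½·9·3² = 16.5 m; v ends 19 m/s.
3–7 s: v starts 19 m/s; Δx = 19·4 + ½·-6·4² = 28 m; v ends -5 m/s.
7–10 s: v starts -5 m/s; Δx = -5·3 + ½·-7·3² = -46.5 m; v ends -26 m/s.
x(10) = -1 + Σ Δx = -3 m.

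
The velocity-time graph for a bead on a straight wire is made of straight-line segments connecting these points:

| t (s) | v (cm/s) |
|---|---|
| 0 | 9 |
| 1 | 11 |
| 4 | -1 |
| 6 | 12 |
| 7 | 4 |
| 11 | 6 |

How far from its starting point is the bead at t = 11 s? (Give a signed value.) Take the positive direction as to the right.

Displacement is the signed area under the v-t curve.
0–1 s: ½(9 + 11)(1) = 10 cm
1–4 s: ½(11 + -1)(3) = 15 cm
4–6 s: ½(-1 + 12)(2) = 11 cm
6–7 s: ½(12 + 4)(1) = 8 cm
7–11 s: ½(4 + 6)(4) = 20 cm
Net displacement = 64 cm

64 cm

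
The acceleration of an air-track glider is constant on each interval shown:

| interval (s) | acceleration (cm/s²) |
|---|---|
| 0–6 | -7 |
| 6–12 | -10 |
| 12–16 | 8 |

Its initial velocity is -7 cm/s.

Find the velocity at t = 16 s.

Δv equals the area under the a-t graph; then v = v₀ + Δv.
0–6 s: -7 × 6 = -42 cm/s
6–12 s: -10 × 6 = -60 cm/s
12–16 s: 8 × 4 = 32 cm/s
Δv = -70 cm/s, so v(16) = -7 + (-70) = -77 cm/s.

-77 cm/s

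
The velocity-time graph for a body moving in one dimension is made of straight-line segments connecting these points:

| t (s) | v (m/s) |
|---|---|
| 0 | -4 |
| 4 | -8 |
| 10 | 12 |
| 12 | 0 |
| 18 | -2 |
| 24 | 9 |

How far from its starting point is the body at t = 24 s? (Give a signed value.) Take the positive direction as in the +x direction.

15 m

Net displacement equals the area under the velocity-time graph (areas below the axis count negative).
0–4 s: ½(-4 + -8)(4) = -24 m
4–10 s: ½(-8 + 12)(6) = 12 m
10–12 s: ½(12 + 0)(2) = 12 m
12–18 s: ½(0 + -2)(6) = -6 m
18–24 s: ½(-2 + 9)(6) = 21 m
Net displacement = 15 m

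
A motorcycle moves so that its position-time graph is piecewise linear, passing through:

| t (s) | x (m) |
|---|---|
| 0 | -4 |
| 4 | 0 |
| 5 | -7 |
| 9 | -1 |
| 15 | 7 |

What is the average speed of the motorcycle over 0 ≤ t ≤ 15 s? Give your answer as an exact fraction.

5/3 m/s

Average speed = (total path length)/(elapsed time); on a piecewise-linear x-t graph the path length is Σ|Δx|.
0–4 s: |Δx| = |0 − -4| = 4 m
4–5 s: |Δx| = |-7 − 0| = 7 m
5–9 s: |Δx| = |-1 − -7| = 6 m
9–15 s: |Δx| = |7 − -1| = 8 m
Total path = 25 m; average speed = 25/15 = 5/3 m/s.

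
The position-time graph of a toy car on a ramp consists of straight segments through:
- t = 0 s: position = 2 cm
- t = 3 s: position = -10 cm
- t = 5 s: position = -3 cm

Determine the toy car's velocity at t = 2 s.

-4 cm/s

Velocity is the slope of the x-t graph on 0–3 s: (-10 − 2)/(3 − 0) = -4 cm/s.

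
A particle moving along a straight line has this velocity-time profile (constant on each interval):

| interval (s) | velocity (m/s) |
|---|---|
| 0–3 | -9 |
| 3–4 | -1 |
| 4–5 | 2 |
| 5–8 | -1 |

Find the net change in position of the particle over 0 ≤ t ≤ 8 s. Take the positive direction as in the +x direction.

Net displacement equals the area under the velocity-time graph (areas below the axis count negative).
0–3 s: -9 × 3 = -27 m
3–4 s: -1 × 1 = -1 m
4–5 s: 2 × 1 = 2 m
5–8 s: -1 × 3 = -3 m
Net displacement = -29 m

-29 m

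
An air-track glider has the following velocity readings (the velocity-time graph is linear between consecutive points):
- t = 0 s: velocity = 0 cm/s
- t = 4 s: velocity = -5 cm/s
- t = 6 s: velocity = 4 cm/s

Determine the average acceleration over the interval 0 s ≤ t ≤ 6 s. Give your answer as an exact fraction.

Average acceleration = Δv/Δt = (4 − 0)/(6 − 0) = 2/3 cm/s².

2/3 cm/s²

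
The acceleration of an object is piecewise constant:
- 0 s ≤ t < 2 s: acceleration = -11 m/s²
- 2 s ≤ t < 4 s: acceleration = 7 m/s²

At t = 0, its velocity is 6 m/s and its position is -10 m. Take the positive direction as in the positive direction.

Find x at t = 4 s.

-38 m

On each constant-a segment, Δv = aΔt and Δx = v₀Δt + ½aΔt²; chain segment to segment.
0–2 s: v starts 6 m/s; Δx = 6·2 + ½·-11·2² = -10 m; v ends -16 m/s.
2–4 s: v starts -16 m/s; Δx = -16·2 + ½·7·2² = -18 m; v ends -2 m/s.
x(4) = -10 + Σ Δx = -38 m.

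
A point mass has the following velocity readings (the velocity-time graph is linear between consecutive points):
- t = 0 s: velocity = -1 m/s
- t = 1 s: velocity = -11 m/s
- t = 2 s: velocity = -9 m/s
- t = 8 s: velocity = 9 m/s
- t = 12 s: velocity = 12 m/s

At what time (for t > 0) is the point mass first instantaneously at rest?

v changes sign on 2–8 s (from -9 to 9); the graph is linear there, so v = 0 at t = 2 + (9)·(8 − 2)/(9 − -9) = 5 s.

t = 5 s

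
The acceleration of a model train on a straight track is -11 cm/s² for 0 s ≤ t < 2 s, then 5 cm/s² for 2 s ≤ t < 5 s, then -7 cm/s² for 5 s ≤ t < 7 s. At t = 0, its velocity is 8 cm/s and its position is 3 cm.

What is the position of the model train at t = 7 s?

On each constant-a segment, Δv = aΔt and Δx = v₀Δt + ½aΔt²; chain segment to segment.
0–2 s: v starts 8 cm/s; Δx = 8·2 + ½·-11·2² = -6 cm; v ends -14 cm/s.
2–5 s: v starts -14 cm/s; Δx = -14·3 + ½·5·3² = -19.5 cm; v ends 1 cm/s.
5–7 s: v starts 1 cm/s; Δx = 1·2 + ½·-7·2² = -12 cm; v ends -13 cm/s.
x(7) = 3 + Σ Δx = -34.5 cm.

-34.5 cm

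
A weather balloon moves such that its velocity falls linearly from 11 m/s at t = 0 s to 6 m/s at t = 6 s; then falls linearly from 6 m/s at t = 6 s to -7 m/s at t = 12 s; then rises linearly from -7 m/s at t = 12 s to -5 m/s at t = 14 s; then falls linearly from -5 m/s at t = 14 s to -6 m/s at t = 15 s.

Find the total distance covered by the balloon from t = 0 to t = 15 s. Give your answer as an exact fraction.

Distance (not displacement) is the total path length: add the absolute areas under v-t.
0–6 s: |½(11 + 6)(6)| = 51 m
6–12 s: v = 0 at t = 114/13 s; triangle areas 108/13 + 147/13 = 255/13 m
12–14 s: |½(-7 + -5)(2)| = 12 m
14–15 s: |½(-5 + -6)(1)| = 5.5 m
Total distance = 2291/26 m

2291/26 m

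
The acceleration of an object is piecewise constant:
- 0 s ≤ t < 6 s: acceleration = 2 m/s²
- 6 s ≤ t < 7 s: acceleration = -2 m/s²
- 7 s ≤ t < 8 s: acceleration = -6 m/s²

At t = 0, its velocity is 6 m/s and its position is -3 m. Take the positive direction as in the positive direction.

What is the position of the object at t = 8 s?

99 m

On each constant-a segment, Δv = aΔt and Δx = v₀Δt + ½aΔt²; chain segment to segment.
0–6 s: v starts 6 m/s; Δx = 6·6 + ½·2·6² = 72 m; v ends 18 m/s.
6–7 s: v starts 18 m/s; Δx = 18·1 + ½·-2·1² = 17 m; v ends 16 m/s.
7–8 s: v starts 16 m/s; Δx = 16·1 + ½·-6·1² = 13 m; v ends 10 m/s.
x(8) = -3 + Σ Δx = 99 m.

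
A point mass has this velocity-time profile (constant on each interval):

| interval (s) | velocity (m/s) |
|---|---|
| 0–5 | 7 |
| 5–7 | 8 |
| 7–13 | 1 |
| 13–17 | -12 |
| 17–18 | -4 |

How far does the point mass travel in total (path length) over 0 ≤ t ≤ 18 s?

Total distance travelled is ∫|v| dt — sum the magnitudes of each area piece.
0–5 s: |7| × 5 = 35 m
5–7 s: |8| × 2 = 16 m
7–13 s: |1| × 6 = 6 m
13–17 s: |-12| × 4 = 48 m
17–18 s: |-4| × 1 = 4 m
Total distance = 109 m

109 m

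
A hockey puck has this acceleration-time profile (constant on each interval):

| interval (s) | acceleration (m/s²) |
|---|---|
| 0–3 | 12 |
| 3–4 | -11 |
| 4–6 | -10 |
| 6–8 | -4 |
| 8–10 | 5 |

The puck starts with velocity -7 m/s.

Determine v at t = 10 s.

Δv equals the area under the a-t graph; then v = v₀ + Δv.
0–3 s: 12 × 3 = 36 m/s
3–4 s: -11 × 1 = -11 m/s
4–6 s: -10 × 2 = -20 m/s
6–8 s: -4 × 2 = -8 m/s
8–10 s: 5 × 2 = 10 m/s
Δv = 7 m/s, so v(10) = -7 + (7) = 0 m/s.

0 m/s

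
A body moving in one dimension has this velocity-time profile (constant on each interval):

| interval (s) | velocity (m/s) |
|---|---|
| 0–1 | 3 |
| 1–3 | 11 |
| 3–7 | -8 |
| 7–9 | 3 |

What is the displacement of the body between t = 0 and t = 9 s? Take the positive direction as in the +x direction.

-1 m

Displacement is the signed area under the v-t curve.
0–1 s: 3 × 1 = 3 m
1–3 s: 11 × 2 = 22 m
3–7 s: -8 × 4 = -32 m
7–9 s: 3 × 2 = 6 m
Net displacement = -1 m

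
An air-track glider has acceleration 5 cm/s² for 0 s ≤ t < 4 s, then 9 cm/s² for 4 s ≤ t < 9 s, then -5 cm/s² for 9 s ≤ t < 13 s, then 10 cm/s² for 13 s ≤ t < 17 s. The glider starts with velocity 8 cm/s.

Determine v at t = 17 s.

Δv equals the area under the a-t graph; then v = v₀ + Δv.
0–4 s: 5 × 4 = 20 cm/s
4–9 s: 9 × 5 = 45 cm/s
9–13 s: -5 × 4 = -20 cm/s
13–17 s: 10 × 4 = 40 cm/s
Δv = 85 cm/s, so v(17) = 8 + (85) = 93 cm/s.

93 cm/s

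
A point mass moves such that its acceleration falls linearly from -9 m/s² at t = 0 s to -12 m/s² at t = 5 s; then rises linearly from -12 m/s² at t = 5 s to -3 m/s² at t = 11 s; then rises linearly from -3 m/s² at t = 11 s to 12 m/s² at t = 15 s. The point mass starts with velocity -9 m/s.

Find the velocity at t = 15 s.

-88.5 m/s

Δv equals the area under the a-t graph; then v = v₀ + Δv.
0–5 s: ½(-9 + -12)(5) = -52.5 m/s
5–11 s: ½(-12 + -3)(6) = -45 m/s
11–15 s: ½(-3 + 12)(4) = 18 m/s
Δv = -79.5 m/s, so v(15) = -9 + (-79.5) = -88.5 m/s.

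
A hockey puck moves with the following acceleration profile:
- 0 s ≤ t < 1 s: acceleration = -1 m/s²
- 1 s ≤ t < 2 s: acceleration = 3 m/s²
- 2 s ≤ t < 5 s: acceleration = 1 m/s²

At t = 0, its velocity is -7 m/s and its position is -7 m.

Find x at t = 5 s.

On each constant-a segment, Δv = aΔt and Δx = v₀Δt + ½aΔt²; chain segment to segment.
0–1 s: v starts -7 m/s; Δx = -7·1 + ½·-1·1² = -7.5 m; v ends -8 m/s.
1–2 s: v starts -8 m/s; Δx = -8·1 + ½·3·1² = -6.5 m; v ends -5 m/s.
2–5 s: v starts -5 m/s; Δx = -5·3 + ½·1·3² = -10.5 m; v ends -2 m/s.
x(5) = -7 + Σ Δx = -31.5 m.

-31.5 m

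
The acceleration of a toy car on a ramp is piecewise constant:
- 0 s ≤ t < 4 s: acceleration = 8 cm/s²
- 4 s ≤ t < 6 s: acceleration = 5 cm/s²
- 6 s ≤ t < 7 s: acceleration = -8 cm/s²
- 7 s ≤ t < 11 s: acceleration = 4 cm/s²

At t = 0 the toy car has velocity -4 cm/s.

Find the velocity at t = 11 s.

46 cm/s

Δv equals the area under the a-t graph; then v = v₀ + Δv.
0–4 s: 8 × 4 = 32 cm/s
4–6 s: 5 × 2 = 10 cm/s
6–7 s: -8 × 1 = -8 cm/s
7–11 s: 4 × 4 = 16 cm/s
Δv = 50 cm/s, so v(11) = -4 + (50) = 46 cm/s.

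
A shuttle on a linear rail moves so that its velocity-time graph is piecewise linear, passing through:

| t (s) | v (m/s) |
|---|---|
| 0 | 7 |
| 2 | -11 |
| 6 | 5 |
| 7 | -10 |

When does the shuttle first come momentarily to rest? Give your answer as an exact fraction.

t = 7/9 s

v changes sign on 0–2 s (from 7 to -11); the graph is linear there, so v = 0 at t = 0 + (-7)·(2 − 0)/(-11 − 7) = 7/9 s.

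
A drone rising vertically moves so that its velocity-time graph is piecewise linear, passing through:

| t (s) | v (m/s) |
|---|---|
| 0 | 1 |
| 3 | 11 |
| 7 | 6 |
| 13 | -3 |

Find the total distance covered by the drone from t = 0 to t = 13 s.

Distance (not displacement) is the total path length: add the absolute areas under v-t.
0–3 s: |½(1 + 11)(3)| = 18 m
3–7 s: |½(11 + 6)(4)| = 34 m
7–13 s: v = 0 at t = 11 s; triangle areas 12 + 3 = 15 m
Total distance = 67 m

67 m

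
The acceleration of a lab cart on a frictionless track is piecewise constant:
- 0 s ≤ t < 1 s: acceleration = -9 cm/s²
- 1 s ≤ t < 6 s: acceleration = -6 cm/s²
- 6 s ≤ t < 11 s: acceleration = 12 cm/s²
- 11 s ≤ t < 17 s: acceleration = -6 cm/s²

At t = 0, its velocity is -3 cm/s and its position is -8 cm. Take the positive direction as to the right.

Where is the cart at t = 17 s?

On each constant-a segment, Δv = aΔt and Δx = v₀Δt + ½aΔt²; chain segment to segment.
0–1 s: v starts -3 cm/s; Δx = -3·1 + ½·-9·1² = -7.5 cm; v ends -12 cm/s.
1–6 s: v starts -12 cm/s; Δx = -12·5 + ½·-6·5² = -135 cm; v ends -42 cm/s.
6–11 s: v starts -42 cm/s; Δx = -42·5 + ½·12·5² = -60 cm; v ends 18 cm/s.
11–17 s: v starts 18 cm/s; Δx = 18·6 + ½·-6·6² = 0 cm; v ends -18 cm/s.
x(17) = -8 + Σ Δx = -210.5 cm.

-210.5 cm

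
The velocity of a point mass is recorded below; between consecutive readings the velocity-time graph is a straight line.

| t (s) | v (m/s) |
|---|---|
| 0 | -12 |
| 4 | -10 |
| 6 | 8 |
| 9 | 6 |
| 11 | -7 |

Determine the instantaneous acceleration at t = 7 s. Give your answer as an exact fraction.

Acceleration is the slope of the v-t graph on 6–9 s: (6 − 8)/(9 − 6) = -2/3 m/s².

-2/3 m/s²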